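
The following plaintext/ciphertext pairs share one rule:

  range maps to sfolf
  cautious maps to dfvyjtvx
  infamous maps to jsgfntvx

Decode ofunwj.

native

It's a Vigenère-style cipher with numeric key [1,5]: position i shifts by key[i mod 2].
Undoing it on ofunwj: o−1=n, f−5=a, u−1=t, n−5=i, w−1=v, j−5=e.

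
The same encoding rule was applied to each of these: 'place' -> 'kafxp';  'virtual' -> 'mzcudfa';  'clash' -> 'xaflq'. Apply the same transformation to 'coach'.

xbfxq

p(15)→k(10) and l(11)→a(0) fit y≡9x+5 (mod 26); the inverse of 9 mod 26 is 3. This is an affine cipher: with a=0,…,z=25, each position x becomes (9x+5) mod 26.
For coach: c(2)→9·2+5≡23=x; o(14)→9·14+5≡1=b; a(0)→9·0+5≡5=f; c(2)→9·2+5≡23=x; h(7)→9·7+5≡16=q (all mod 26).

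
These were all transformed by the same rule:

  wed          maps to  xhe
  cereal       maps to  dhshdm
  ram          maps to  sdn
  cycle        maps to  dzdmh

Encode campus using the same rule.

The shift depends on letter class: consonant w→x is +1, but vowel e→h is +3. Two shifts are in play — +3 for a/e/i/o/u, +1 for every other letter.
For campus: c(cons)+1=d, a(vowel)+3=d, m(cons)+1=n, p(cons)+1=q, u(vowel)+3=x, s(cons)+1=t.

ddnqxt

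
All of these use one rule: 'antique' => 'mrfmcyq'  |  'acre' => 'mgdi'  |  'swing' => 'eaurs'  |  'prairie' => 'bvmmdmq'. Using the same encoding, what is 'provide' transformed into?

Shifts by position in antique: pos 0: a→m (+12), pos 1: n→r (+4), pos 2: t→f (+12), pos 3: i→m (+4) — repeating every 2. The shifts repeat in a cycle of length 2: positions 0,1,… shift by +12, +4, then the pattern repeats.
For provide: p+12=b, r+4=v, o+12=a, v+4=z, i+12=u, d+4=h, e+12=q.

bvazuhq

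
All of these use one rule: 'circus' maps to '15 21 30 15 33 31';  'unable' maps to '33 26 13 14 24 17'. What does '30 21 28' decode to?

rip

c is letter #3 and maps to 15: an offset of 12. The number is (letter's place in the alphabet, a=1) + 12.
Reversing it on 30 21 28: 30→(30−12)÷1=18=r, 21→(21−12)÷1=9=i, 28→(28−12)÷1=16=p.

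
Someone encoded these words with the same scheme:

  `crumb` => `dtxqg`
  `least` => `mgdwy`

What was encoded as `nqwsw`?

motor

In crumb: c→d is +1, r→t is +2, u→x is +3, m→q is +4 — the shift increases by 1 each position. Each letter shifts forward by (position + 1), i.e. 1, 2, 3, … — the shift grows by one for each successive letter.
Undoing it on nqwsw: n−1=m, q−2=o, w−3=t, s−4=o, w−5=r.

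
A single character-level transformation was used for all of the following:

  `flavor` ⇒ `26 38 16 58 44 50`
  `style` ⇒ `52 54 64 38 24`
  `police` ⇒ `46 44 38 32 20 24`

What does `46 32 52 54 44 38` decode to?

pistol

f(#6)→26 and l(#12)→38: differences scale by 2, so n = 2·pos + 14. With a=1..z=26, the number is 2·pos + 14.
Decoding 46 32 52 54 44 38: 46→(46−14)÷2=16=p, 32→(32−14)÷2=9=i, 52→(52−14)÷2=19=s, 54→(54−14)÷2=20=t, 44→(44−14)÷2=15=o, 38→(38−14)÷2=12=l.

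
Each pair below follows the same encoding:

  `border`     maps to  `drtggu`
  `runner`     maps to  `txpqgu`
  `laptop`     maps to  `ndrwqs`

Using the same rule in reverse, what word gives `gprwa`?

empty

Shifts by position in border: pos 0: b→d (+2), pos 1: o→r (+3), pos 2: r→t (+2), pos 3: d→g (+3) — repeating every 2. It's a Vigenère-style cipher with numeric key [2,3]: position i shifts by key[i mod 2].
Undoing it on gprwa: g−2=e, p−3=m, r−2=p, w−3=t, a−2=y.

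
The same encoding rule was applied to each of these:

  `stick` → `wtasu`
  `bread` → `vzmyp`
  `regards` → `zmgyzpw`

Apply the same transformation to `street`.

s(18)→w(22) and t(19)→t(19) fit y≡23x+24 (mod 26); the inverse of 23 mod 26 is 17. This is an affine cipher: with a=0,…,z=25, each position x becomes (23x+24) mod 26.
On street: s(18)→23·18+24≡22=w; t(19)→23·19+24≡19=t; r(17)→23·17+24≡25=z; e(4)→23·4+24≡12=m; e(4)→23·4+24≡12=m; t(19)→23·19+24≡19=t (all mod 26).

wtzmmt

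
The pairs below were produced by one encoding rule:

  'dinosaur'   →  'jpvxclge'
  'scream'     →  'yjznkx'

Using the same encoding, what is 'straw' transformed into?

yazjg

Letter i (0-indexed) is shifted by i+6, so successive shifts are 6, 7, 8, ….
On straw: s+6=y, t+7=a, r+8=z, a+9=j, w+10=g.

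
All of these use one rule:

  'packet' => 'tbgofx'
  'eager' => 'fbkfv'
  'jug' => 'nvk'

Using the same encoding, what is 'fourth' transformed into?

jpvvxl

The shift depends on letter class: consonant p→t is +4, but vowel a→b is +1. Vowels shift forward by 1 and consonants shift forward by 4.
For fourth: f(cons)+4=j, o(vowel)+1=p, u(vowel)+1=v, r(cons)+4=v, t(cons)+4=x, h(cons)+4=l.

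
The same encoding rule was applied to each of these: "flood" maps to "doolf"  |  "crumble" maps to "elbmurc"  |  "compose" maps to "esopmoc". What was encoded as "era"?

The output letters match the input read backwards: flood reversed is doolf. It's just the letters in reverse order.
Reversing it on era: then reverse → are.

are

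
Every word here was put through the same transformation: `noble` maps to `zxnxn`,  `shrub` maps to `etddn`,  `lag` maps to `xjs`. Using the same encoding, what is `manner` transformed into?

yjzznd

Vowels shift forward by 9 and consonants shift forward by 12.
Applying it to manner: m(cons)+12=y, a(vowel)+9=j, n(cons)+12=z, n(cons)+12=z, e(vowel)+9=n, r(cons)+12=d.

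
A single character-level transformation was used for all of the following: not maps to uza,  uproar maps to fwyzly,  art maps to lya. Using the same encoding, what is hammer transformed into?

olttpy

The shift depends on letter class: consonant n→u is +7, but vowel o→z is +11. Vowels shift forward by 11 and consonants shift forward by 7.
For hammer: h(cons)+7=o, a(vowel)+11=l, m(cons)+7=t, m(cons)+7=t, e(vowel)+11=p, r(cons)+7=y.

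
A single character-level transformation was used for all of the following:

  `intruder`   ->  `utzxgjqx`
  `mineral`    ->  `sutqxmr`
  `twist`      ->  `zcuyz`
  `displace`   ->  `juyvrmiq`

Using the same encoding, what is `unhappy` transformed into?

Vowels shift forward by 12 and consonants shift forward by 6.
Applying it to unhappy: u(vowel)+12=g, n(cons)+6=t, h(cons)+6=n, a(vowel)+12=m, p(cons)+6=v, p(cons)+6=v, y(cons)+6=e.

gtnmvve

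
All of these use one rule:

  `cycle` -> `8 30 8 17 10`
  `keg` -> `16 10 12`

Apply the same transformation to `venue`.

c is letter #3 and maps to 8: an offset of 5. Each letter is replaced by its alphabet position (a=1..z=26) + 5.
On venue: v=22→27, e=5→10, n=14→19, u=21→26, e=5→10.

27 10 19 26 10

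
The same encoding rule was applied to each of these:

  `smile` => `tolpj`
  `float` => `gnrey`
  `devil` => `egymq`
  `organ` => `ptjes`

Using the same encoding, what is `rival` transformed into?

In smile: s→t is +1, m→o is +2, i→l is +3, l→p is +4 — the shift increases by 1 each position. Each letter shifts forward by (position + 1), i.e. 1, 2, 3, … — the shift grows by one for each successive letter.
On rival: r+1=s, i+2=k, v+3=y, a+4=e, l+5=q.

skyeq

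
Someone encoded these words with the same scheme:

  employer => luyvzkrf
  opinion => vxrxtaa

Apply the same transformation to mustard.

In employer: e→l is +7, m→u is +8, p→y is +9, l→v is +10 — the shift increases by 1 each position. Letter i (0-indexed) is shifted by i+7, so successive shifts are 7, 8, 9, ….
For mustard: m+7=t, u+8=c, s+9=b, t+10=d, a+11=l, r+12=d, d+13=q.

tcbdldq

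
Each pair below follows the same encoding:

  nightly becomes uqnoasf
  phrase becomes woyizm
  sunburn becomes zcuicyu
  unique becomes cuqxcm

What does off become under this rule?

Vowels shift forward by 8 and consonants shift forward by 7.
Applying it to off: o(vowel)+8=w, f(cons)+7=m, f(cons)+7=m.

wmm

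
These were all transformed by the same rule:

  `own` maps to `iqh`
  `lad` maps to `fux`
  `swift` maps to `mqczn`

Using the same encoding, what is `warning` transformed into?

Compare letters: o→i is +20, w→q is +20, n→h is +20 — a constant shift. This is a Caesar cipher with shift 20.
On warning: w+20=q, a+20=u, r+20=l, n+20=h, i+20=c, n+20=h, g+20=a.

qulhcha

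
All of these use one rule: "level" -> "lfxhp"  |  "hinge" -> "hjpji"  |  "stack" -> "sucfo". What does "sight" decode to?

In level: l→l is +0, e→f is +1, v→x is +2, e→h is +3 — the shift increases by 1 each position. The shift increases by 1 at each position, starting from +0: 0, 1, 2, ….
Decoding sight: s−0=s, i−1=h, g−2=e, h−3=e, t−4=p.

sheep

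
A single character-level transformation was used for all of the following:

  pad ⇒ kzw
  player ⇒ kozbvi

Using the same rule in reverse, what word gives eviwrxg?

verdict

Each pair mirrors across the alphabet (p↔k, a↔z, d↔w): positions sum to 25. This is the alphabet-reversal cipher (Atbash): a becomes z, b becomes y, etc.
Reversing it on eviwrxg: e↔v, v↔e, i↔r, w↔d, r↔i, x↔c, g↔t.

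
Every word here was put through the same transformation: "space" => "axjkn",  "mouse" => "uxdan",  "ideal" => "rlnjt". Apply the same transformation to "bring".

The rule splits by letter class: vowels +9, consonants +8.
On bring: b(cons)+8=j, r(cons)+8=z, i(vowel)+9=r, n(cons)+8=v, g(cons)+8=o.

jzrvo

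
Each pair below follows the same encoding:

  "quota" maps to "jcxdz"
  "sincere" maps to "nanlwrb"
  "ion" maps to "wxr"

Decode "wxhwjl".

The output letters match the input read backwards, each shifted +9: quota reversed is atouq. The word is reversed, then every letter is shifted forward by 9.
Decoding wxhwjl: shift back: w−9=n, x−9=o, h−9=y, w−9=n, j−9=a, l−9=c → noynac; then reverse → canyon.

canyon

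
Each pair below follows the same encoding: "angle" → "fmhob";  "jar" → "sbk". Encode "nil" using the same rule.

mjo

The word is reversed, then every letter is shifted forward by 1.
For nil: reverse → lin; then shift: l+1=m, i+1=j, n+1=o.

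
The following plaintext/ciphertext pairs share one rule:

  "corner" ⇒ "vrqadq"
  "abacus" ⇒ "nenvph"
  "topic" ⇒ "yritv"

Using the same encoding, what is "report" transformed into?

Treating letters as 0–25, the rule is x ↦ 17x + 13 (mod 26).
Applying it to report: r(17)→17·17+13≡16=q; e(4)→17·4+13≡3=d; p(15)→17·15+13≡8=i; o(14)→17·14+13≡17=r; r(17)→17·17+13≡16=q; t(19)→17·19+13≡24=y (all mod 26).

qdirqy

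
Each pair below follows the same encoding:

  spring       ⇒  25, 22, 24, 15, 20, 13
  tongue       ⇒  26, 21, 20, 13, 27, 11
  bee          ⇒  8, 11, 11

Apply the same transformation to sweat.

25, 29, 11, 7, 26

s is letter #19 and maps to 25: an offset of 6. The number is (letter's place in the alphabet, a=1) + 6.
Applying it to sweat: s=19→25, w=23→29, e=5→11, a=1→7, t=20→26.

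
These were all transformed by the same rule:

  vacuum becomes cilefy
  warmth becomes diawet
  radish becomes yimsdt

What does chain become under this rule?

Letter i (0-indexed) is shifted by i+7, so successive shifts are 7, 8, 9, ….
For chain: c+7=j, h+8=p, a+9=j, i+10=s, n+11=y.

jpjsy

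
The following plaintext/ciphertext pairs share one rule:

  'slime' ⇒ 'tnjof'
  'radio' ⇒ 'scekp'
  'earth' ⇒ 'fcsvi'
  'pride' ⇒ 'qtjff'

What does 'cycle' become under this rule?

dadnf

A repeating key of period 2 is used — shifts +1, +2 over and over.
For cycle: c+1=d, y+2=a, c+1=d, l+2=n, e+1=f.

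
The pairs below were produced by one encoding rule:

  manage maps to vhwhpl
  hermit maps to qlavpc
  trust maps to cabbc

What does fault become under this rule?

The shift depends on letter class: consonant m→v is +9, but vowel a→h is +7. Two shifts are in play — +7 for a/e/i/o/u, +9 for every other letter.
On fault: f(cons)+9=o, a(vowel)+7=h, u(vowel)+7=b, l(cons)+9=u, t(cons)+9=c.

ohbuc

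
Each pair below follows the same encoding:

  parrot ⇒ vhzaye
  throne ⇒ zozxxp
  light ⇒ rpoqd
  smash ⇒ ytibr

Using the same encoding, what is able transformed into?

Letter i (0-indexed) is shifted by i+6, so successive shifts are 6, 7, 8, ….
On able: a+6=g, b+7=i, l+8=t, e+9=n.

gitn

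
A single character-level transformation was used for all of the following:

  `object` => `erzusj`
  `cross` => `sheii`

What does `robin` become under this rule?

heryd

Compare letters: o→e is +16, b→r is +16, j→z is +16 — a constant shift. It's a constant shift of +16 (ROT16).
Applying it to robin: r+16=h, o+16=e, b+16=r, i+16=y, n+16=d.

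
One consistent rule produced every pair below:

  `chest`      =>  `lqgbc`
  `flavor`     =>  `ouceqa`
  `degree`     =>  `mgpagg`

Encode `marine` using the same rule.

The shift depends on letter class: consonant c→l is +9, but vowel e→g is +2. Vowels shift forward by 2 and consonants shift forward by 9.
For marine: m(cons)+9=v, a(vowel)+2=c, r(cons)+9=a, i(vowel)+2=k, n(cons)+9=w, e(vowel)+2=g.

vcakwg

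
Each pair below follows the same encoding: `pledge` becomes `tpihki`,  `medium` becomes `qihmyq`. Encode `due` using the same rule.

hyi

Compare letters: p→t is +4, l→p is +4, e→i is +4 — a constant shift. This is a Caesar cipher with shift 4.
Applying it to due: d+4=h, u+4=y, e+4=i.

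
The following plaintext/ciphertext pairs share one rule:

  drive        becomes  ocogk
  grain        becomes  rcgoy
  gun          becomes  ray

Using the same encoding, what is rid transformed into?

coo

The rule splits by letter class: vowels +6, consonants +11.
On rid: r(cons)+11=c, i(vowel)+6=o, d(cons)+11=o.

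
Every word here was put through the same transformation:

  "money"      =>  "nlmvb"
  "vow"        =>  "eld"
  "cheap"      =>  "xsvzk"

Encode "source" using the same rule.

This is the alphabet-reversal cipher (Atbash): a becomes z, b becomes y, etc.
Applying it to source: s↔h, o↔l, u↔f, r↔i, c↔x, e↔v.

hlfixv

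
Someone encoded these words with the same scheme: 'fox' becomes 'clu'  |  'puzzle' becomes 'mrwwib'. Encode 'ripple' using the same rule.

It's a constant shift of +23 (ROT23).
For ripple: r+23=o, i+23=f, p+23=m, p+23=m, l+23=i, e+23=b.

ofmmib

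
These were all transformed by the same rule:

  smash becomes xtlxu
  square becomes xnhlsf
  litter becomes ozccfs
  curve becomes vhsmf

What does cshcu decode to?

s(18)→x(23) and m(12)→t(19) fit y≡5x+11 (mod 26); the inverse of 5 mod 26 is 21. This is an affine cipher: with a=0,…,z=25, each position x becomes (5x+11) mod 26.
Undoing it on cshcu: c(2)→21·(2−11)≡19=t; s(18)→21·(18−11)≡17=r; h(7)→21·(7−11)≡20=u; c(2)→21·(2−11)≡19=t; u(20)→21·(20−11)≡7=h (all mod 26).

truth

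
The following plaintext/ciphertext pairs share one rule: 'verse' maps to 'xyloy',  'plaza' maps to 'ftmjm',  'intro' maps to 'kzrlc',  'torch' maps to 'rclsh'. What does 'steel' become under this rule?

oryyt

v(21)→x(23) and e(4)→y(24) fit y≡3x+12 (mod 26); the inverse of 3 mod 26 is 9. Treating letters as 0–25, the rule is x ↦ 3x + 12 (mod 26).
On steel: s(18)→3·18+12≡14=o; t(19)→3·19+12≡17=r; e(4)→3·4+12≡24=y; e(4)→3·4+12≡24=y; l(11)→3·11+12≡19=t (all mod 26).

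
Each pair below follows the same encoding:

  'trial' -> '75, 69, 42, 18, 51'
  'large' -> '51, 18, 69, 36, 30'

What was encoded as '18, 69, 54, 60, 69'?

t(#20)→75 and r(#18)→69: differences scale by 3, so n = 3·pos + 15. With a=1..z=26, the number is 3·pos + 15.
Undoing it on 18, 69, 54, 60, 69: 18→(18−15)÷3=1=a, 69→(69−15)÷3=18=r, 54→(54−15)÷3=13=m, 60→(60−15)÷3=15=o, 69→(69−15)÷3=18=r.

armor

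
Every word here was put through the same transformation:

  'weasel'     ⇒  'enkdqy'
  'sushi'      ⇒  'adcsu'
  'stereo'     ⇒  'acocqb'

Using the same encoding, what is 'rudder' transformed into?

In weasel: w→e is +8, e→n is +9, a→k is +10, s→d is +11 — the shift increases by 1 each position. Each letter shifts forward by (position + 8), i.e. 8, 9, 10, … — the shift grows by one for each successive letter.
For rudder: r+8=z, u+9=d, d+10=n, d+11=o, e+12=q, r+13=e.

zdnoqe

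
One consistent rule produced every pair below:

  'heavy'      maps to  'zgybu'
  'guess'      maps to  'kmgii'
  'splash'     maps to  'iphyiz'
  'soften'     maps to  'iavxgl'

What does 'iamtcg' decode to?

This is an affine cipher: with a=0,…,z=25, each position x becomes (15x+24) mod 26.
Decoding iamtcg: i(8)→7·(8−24)≡18=s; a(0)→7·(0−24)≡14=o; m(12)→7·(12−24)≡20=u; t(19)→7·(19−24)≡17=r; c(2)→7·(2−24)≡2=c; g(6)→7·(6−24)≡4=e (all mod 26).

source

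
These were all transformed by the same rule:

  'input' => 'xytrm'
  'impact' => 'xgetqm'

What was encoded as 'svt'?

pro

The output letters match the input read backwards, each shifted +4: input reversed is tupni. Read the word backwards and shift each letter +4.
Reversing it on svt: shift back: s−4=o, v−4=r, t−4=p → orp; then reverse → pro.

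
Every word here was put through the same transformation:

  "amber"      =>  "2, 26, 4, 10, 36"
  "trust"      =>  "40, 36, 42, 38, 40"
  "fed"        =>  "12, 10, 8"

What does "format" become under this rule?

a(#1)→2 and m(#13)→26: differences scale by 2, so n = 2·pos + 0. The formula is n = 2×(alphabet index, a=1).
On format: f=6→12, o=15→30, r=18→36, m=13→26, a=1→2, t=20→40.

12, 30, 36, 26, 2, 40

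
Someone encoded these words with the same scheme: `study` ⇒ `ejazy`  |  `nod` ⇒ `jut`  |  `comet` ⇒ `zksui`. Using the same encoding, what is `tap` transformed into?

vgz

Two steps: reverse the string, then apply a Caesar shift of +6.
Applying it to tap: reverse → pat; then shift: p+6=v, a+6=g, t+6=z.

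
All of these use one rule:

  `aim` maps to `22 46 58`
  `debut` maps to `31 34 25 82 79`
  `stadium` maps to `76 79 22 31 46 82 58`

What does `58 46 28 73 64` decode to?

micro

a(#1)→22 and i(#9)→46: differences scale by 3, so n = 3·pos + 19. Each letter becomes 3×(its alphabet position, a=1..z=26) + 19.
Undoing it on 58 46 28 73 64: 58→(58−19)÷3=13=m, 46→(46−19)÷3=9=i, 28→(28−19)÷3=3=c, 73→(73−19)÷3=18=r, 64→(64−19)÷3=15=o.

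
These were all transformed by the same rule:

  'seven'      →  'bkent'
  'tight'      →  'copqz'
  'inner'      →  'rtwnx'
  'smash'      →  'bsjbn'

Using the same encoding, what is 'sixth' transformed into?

bogcn

Shifts by position in seven: pos 0: s→b (+9), pos 1: e→k (+6), pos 2: v→e (+9), pos 3: e→n (+9), pos 4: n→t (+6) — repeating every 3. The shifts repeat in a cycle of length 3: positions 0,1,… shift by +9, +6, +9, then the pattern repeats.
For sixth: s+9=b, i+6=o, x+9=g, t+9=c, h+6=n.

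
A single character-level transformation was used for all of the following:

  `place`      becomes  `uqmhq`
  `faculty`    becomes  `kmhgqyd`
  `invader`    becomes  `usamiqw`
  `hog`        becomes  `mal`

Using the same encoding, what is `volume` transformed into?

The shift depends on letter class: consonant p→u is +5, but vowel a→m is +12. Two shifts are in play — +12 for a/e/i/o/u, +5 for every other letter.
Applying it to volume: v(cons)+5=a, o(vowel)+12=a, l(cons)+5=q, u(vowel)+12=g, m(cons)+5=r, e(vowel)+12=q.

aaqgrq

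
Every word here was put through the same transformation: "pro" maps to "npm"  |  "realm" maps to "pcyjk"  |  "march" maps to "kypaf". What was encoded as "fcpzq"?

Compare letters: p→n is +24, r→p is +24, o→m is +24 — a constant shift. This is a Caesar cipher with shift 24.
Decoding fcpzq: f−24=h, c−24=e, p−24=r, z−24=b, q−24=s.

herbs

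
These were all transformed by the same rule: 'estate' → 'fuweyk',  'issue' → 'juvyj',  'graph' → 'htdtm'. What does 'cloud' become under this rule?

In estate: e→f is +1, s→u is +2, t→w is +3, a→e is +4 — the shift increases by 1 each position. The shift increases by 1 at each position, starting from +1: 1, 2, 3, ….
On cloud: c+1=d, l+2=n, o+3=r, u+4=y, d+5=i.

dnryi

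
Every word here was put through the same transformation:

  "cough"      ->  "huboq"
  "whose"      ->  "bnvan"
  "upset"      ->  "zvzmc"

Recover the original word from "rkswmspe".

In cough: c→h is +5, o→u is +6, u→b is +7, g→o is +8 — the shift increases by 1 each position. The shift increases by 1 at each position, starting from +5: 5, 6, 7, ….
Reversing it on rkswmspe: r−5=m, k−6=e, s−7=l, w−8=o, m−9=d, s−10=i, p−11=e, e−12=s.

melodies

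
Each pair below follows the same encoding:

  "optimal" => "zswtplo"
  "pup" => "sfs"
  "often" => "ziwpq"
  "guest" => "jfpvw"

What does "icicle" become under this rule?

tftfop

The rule splits by letter class: vowels +11, consonants +3.
On icicle: i(vowel)+11=t, c(cons)+3=f, i(vowel)+11=t, c(cons)+3=f, l(cons)+3=o, e(vowel)+11=p.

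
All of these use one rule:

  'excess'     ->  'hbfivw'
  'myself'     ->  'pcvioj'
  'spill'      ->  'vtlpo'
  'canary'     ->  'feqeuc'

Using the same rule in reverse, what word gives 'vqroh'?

smoke

It's a Vigenère-style cipher with numeric key [3,4]: position i shifts by key[i mod 2].
Decoding vqroh: v−3=s, q−4=m, r−3=o, o−4=k, h−3=e.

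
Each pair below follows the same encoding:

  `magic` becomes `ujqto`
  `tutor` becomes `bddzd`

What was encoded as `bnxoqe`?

tender

In magic: m→u is +8, a→j is +9, g→q is +10, i→t is +11 — the shift increases by 1 each position. Letter i (0-indexed) is shifted by i+8, so successive shifts are 8, 9, 10, ….
Reversing it on bnxoqe: b−8=t, n−9=e, x−10=n, o−11=d, q−12=e, e−13=r.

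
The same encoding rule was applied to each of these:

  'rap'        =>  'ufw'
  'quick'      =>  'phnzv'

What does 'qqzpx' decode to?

skull

The output letters match the input read backwards, each shifted +5: rap reversed is par. Two steps: reverse the string, then apply a Caesar shift of +5.
Decoding qqzpx: shift back: q−5=l, q−5=l, z−5=u, p−5=k, x−5=s → lluks; then reverse → skull.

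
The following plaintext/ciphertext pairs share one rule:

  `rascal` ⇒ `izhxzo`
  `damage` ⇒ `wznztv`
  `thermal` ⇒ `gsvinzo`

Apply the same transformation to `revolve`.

iveloev

Each pair mirrors across the alphabet (r↔i, a↔z, s↔h): positions sum to 25. Each letter is replaced by its mirror in the alphabet: a↔z, b↔y, c↔x, and so on (the Atbash cipher).
On revolve: r↔i, e↔v, v↔e, o↔l, l↔o, v↔e, e↔v.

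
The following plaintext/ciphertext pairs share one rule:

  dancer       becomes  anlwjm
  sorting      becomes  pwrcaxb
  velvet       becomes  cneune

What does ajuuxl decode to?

collar

The output letters match the input read backwards, each shifted +9: dancer reversed is recnad. The word is reversed, then every letter is shifted forward by 9.
Undoing it on ajuuxl: shift back: a−9=r, j−9=a, u−9=l, u−9=l, x−9=o, l−9=c → ralloc; then reverse → collar.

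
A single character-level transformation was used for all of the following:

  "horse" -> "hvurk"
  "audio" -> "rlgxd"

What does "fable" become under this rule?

The output letters match the input read backwards, each shifted +3: horse reversed is esroh. Read the word backwards and shift each letter +3.
For fable: reverse → elbaf; then shift: e+3=h, l+3=o, b+3=e, a+3=d, f+3=i.

hoedi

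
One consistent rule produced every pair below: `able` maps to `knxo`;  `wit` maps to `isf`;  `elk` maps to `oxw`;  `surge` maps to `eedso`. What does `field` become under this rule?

The shift depends on letter class: consonant b→n is +12, but vowel a→k is +10. The rule splits by letter class: vowels +10, consonants +12.
Applying it to field: f(cons)+12=r, i(vowel)+10=s, e(vowel)+10=o, l(cons)+12=x, d(cons)+12=p.

rsoxp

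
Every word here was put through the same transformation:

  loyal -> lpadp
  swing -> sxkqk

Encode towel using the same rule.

tpyhp

Each letter shifts forward by its position index (0, 1, 2, …) — the shift grows by one for each successive letter.
On towel: t+0=t, o+1=p, w+2=y, e+3=h, l+4=p.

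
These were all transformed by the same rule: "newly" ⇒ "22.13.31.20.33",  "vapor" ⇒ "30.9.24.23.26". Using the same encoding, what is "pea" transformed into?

24.13.9

n is letter #14 and maps to 22: an offset of 8. Letters become their 1-based position plus 8 (so a→9, b→10, …).
On pea: p=16→24, e=5→13, a=1→9.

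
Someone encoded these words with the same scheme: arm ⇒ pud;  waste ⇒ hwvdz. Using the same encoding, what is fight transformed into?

wkjli

The output letters match the input read backwards, each shifted +3: arm reversed is mra. Two steps: reverse the string, then apply a Caesar shift of +3.
Applying it to fight: reverse → thgif; then shift: t+3=w, h+3=k, g+3=j, i+3=l, f+3=i.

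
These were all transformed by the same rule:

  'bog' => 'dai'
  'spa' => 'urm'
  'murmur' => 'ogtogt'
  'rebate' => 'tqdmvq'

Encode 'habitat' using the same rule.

jmduvmv

The rule splits by letter class: vowels +12, consonants +2.
For habitat: h(cons)+2=j, a(vowel)+12=m, b(cons)+2=d, i(vowel)+12=u, t(cons)+2=v, a(vowel)+12=m, t(cons)+2=v.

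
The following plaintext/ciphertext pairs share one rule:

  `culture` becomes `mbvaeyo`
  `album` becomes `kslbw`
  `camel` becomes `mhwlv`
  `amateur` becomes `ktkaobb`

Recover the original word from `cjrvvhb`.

scholar

Shifts by position in culture: pos 0: c→m (+10), pos 1: u→b (+7), pos 2: l→v (+10), pos 3: t→a (+7) — repeating every 2. The shifts repeat in a cycle of length 2: positions 0,1,… shift by +10, +7, then the pattern repeats.
Undoing it on cjrvvhb: c−10=s, j−7=c, r−10=h, v−7=o, v−10=l, h−7=a, b−10=r.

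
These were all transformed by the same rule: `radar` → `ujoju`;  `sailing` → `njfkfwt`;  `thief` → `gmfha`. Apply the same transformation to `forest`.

r(17)→u(20) and a(0)→j(9) fit y≡19x+9 (mod 26); the inverse of 19 mod 26 is 11. This is an affine cipher: with a=0,…,z=25, each position x becomes (19x+9) mod 26.
Applying it to forest: f(5)→19·5+9≡0=a; o(14)→19·14+9≡15=p; r(17)→19·17+9≡20=u; e(4)→19·4+9≡7=h; s(18)→19·18+9≡13=n; t(19)→19·19+9≡6=g (all mod 26).

apuhng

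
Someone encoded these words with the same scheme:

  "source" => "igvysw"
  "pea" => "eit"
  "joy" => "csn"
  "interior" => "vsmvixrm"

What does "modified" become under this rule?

The output letters match the input read backwards, each shifted +4: source reversed is ecruos. The word is reversed, then every letter is shifted forward by 4.
For modified: reverse → deifidom; then shift: d+4=h, e+4=i, i+4=m, f+4=j, i+4=m, d+4=h, o+4=s, m+4=q.

himjmhsq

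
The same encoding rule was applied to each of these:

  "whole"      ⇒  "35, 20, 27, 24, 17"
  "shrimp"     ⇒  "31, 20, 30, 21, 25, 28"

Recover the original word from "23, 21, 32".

kit

w is letter #23 and maps to 35: an offset of 12. The number is (letter's place in the alphabet, a=1) + 12.
Reversing it on 23, 21, 32: 23→(23−12)÷1=11=k, 21→(21−12)÷1=9=i, 32→(32−12)÷1=20=t.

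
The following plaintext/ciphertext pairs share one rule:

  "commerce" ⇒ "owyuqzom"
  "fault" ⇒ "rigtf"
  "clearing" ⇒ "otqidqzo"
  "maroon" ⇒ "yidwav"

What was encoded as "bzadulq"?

provide

The shifts repeat in a cycle of length 2: positions 0,1,… shift by +12, +8, then the pattern repeats.
Decoding bzadulq: b−12=p, z−8=r, a−12=o, d−8=v, u−12=i, l−8=d, q−12=e.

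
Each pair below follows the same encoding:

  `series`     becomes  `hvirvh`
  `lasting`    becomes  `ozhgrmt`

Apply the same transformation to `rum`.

ifn

This is the alphabet-reversal cipher (Atbash): a becomes z, b becomes y, etc.
Applying it to rum: r↔i, u↔f, m↔n.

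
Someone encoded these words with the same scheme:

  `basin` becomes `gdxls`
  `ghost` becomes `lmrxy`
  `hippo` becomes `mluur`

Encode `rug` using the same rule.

Two shifts are in play — +3 for a/e/i/o/u, +5 for every other letter.
Applying it to rug: r(cons)+5=w, u(vowel)+3=x, g(cons)+5=l.

wxl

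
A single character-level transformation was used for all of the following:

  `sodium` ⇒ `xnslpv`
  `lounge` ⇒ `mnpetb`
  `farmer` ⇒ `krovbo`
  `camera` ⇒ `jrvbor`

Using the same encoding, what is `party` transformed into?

s(18)→x(23) and o(14)→n(13) fit y≡9x+17 (mod 26); the inverse of 9 mod 26 is 3. Each letter's alphabet position (a=0..z=25) is mapped through 9·x+17 mod 26 — an affine cipher.
Applying it to party: p(15)→9·15+17≡22=w; a(0)→9·0+17≡17=r; r(17)→9·17+17≡14=o; t(19)→9·19+17≡6=g; y(24)→9·24+17≡25=z (all mod 26).

wrogz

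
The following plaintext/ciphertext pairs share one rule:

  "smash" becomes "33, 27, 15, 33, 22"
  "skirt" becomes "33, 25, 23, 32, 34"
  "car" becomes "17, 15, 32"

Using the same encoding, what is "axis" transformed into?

15, 38, 23, 33

The number is (letter's place in the alphabet, a=1) + 14.
On axis: a=1→15, x=24→38, i=9→23, s=19→33.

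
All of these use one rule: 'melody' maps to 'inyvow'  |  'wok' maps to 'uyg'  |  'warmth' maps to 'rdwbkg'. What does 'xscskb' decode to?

raisin

Read the word backwards and shift each letter +10.
Decoding xscskb: shift back: x−10=n, s−10=i, c−10=s, s−10=i, k−10=a, b−10=r → nisiar; then reverse → raisin.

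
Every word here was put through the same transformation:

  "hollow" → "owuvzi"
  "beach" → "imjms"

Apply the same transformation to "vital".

cqckw

In hollow: h→o is +7, o→w is +8, l→u is +9, l→v is +10 — the shift increases by 1 each position. The shift increases by 1 at each position, starting from +7: 7, 8, 9, ….
On vital: v+7=c, i+8=q, t+9=c, a+10=k, l+11=w.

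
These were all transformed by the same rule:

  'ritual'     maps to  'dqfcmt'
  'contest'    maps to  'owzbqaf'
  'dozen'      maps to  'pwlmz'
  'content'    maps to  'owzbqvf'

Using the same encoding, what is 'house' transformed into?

twgaq

The shifts repeat in a cycle of length 2: positions 0,1,… shift by +12, +8, then the pattern repeats.
On house: h+12=t, o+8=w, u+12=g, s+8=a, e+12=q.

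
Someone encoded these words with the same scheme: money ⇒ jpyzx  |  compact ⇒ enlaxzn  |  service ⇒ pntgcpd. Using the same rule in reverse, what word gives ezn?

The output letters match the input read backwards, each shifted +11: money reversed is yenom. The word is reversed, then every letter is shifted forward by 11.
Decoding ezn: shift back: e−11=t, z−11=o, n−11=c → toc; then reverse → cot.

cot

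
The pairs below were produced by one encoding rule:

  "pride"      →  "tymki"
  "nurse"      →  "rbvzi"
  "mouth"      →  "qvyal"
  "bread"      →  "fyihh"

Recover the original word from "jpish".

The shifts repeat in a cycle of length 2: positions 0,1,… shift by +4, +7, then the pattern repeats.
Decoding jpish: j−4=f, p−7=i, i−4=e, s−7=l, h−4=d.

field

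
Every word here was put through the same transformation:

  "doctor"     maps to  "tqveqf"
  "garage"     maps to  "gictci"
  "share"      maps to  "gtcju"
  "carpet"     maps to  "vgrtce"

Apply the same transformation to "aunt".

vpwc

The output letters match the input read backwards, each shifted +2: doctor reversed is rotcod. The word is reversed, then every letter is shifted forward by 2.
On aunt: reverse → tnua; then shift: t+2=v, n+2=p, u+2=w, a+2=c.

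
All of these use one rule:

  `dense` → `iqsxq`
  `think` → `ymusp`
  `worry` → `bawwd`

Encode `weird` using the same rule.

bquwi

The shift depends on letter class: consonant d→i is +5, but vowel e→q is +12. Two shifts are in play — +12 for a/e/i/o/u, +5 for every other letter.
Applying it to weird: w(cons)+5=b, e(vowel)+12=q, i(vowel)+12=u, r(cons)+5=w, d(cons)+5=i.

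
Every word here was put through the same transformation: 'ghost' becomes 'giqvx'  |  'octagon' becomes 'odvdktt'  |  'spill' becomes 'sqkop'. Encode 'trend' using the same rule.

tsgqh

In ghost: g→g is +0, h→i is +1, o→q is +2, s→v is +3 — the shift increases by 1 each position. The shift increases by 1 at each position, starting from +0: 0, 1, 2, ….
For trend: t+0=t, r+1=s, e+2=g, n+3=q, d+4=h.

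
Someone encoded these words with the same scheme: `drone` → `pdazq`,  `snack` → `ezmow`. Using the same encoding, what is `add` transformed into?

Compare letters: d→p is +12, r→d is +12, o→a is +12 — a constant shift. This is a Caesar cipher with shift 12.
For add: a+12=m, d+12=p, d+12=p.

mpp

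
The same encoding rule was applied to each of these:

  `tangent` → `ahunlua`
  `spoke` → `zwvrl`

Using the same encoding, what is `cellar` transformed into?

Compare letters: t→a is +7, a→h is +7, n→u is +7 — a constant shift. Every letter moves 7 places later in the alphabet, wrapping around z→a.
Applying it to cellar: c+7=j, e+7=l, l+7=s, l+7=s, a+7=h, r+7=y.

jlsshy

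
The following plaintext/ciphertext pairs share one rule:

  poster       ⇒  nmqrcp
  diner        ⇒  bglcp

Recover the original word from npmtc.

Compare letters: p→n is +24, o→m is +24, s→q is +24 — a constant shift. Every letter moves 24 places later in the alphabet, wrapping around z→a.
Undoing it on npmtc: n−24=p, p−24=r, m−24=o, t−24=v, c−24=e.

prove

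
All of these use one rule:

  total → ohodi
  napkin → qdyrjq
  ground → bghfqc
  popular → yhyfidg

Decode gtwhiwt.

revolve

t(19)→o(14) and o(14)→h(7) fit y≡17x+3 (mod 26); the inverse of 17 mod 26 is 23. Each letter's alphabet position (a=0..z=25) is mapped through 17·x+3 mod 26 — an affine cipher.
Undoing it on gtwhiwt: g(6)→23·(6−3)≡17=r; t(19)→23·(19−3)≡4=e; w(22)→23·(22−3)≡21=v; h(7)→23·(7−3)≡14=o; i(8)→23·(8−3)≡11=l; w(22)→23·(22−3)≡21=v; t(19)→23·(19−3)≡4=e (all mod 26).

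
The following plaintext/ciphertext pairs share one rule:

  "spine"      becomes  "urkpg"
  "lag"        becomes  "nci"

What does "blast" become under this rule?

This is a Caesar cipher with shift 2.
For blast: b+2=d, l+2=n, a+2=c, s+2=u, t+2=v.

dncuv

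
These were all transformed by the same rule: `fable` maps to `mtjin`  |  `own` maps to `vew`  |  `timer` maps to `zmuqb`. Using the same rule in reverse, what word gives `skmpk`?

The output letters match the input read backwards, each shifted +8: fable reversed is elbaf. Two steps: reverse the string, then apply a Caesar shift of +8.
Decoding skmpk: shift back: s−8=k, k−8=c, m−8=e, p−8=h, k−8=c → kcehc; then reverse → check.

check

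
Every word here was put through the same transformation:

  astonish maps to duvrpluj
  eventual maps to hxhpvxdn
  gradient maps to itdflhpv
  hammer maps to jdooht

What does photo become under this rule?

Vowels shift forward by 3 and consonants shift forward by 2.
Applying it to photo: p(cons)+2=r, h(cons)+2=j, o(vowel)+3=r, t(cons)+2=v, o(vowel)+3=r.

rjrvr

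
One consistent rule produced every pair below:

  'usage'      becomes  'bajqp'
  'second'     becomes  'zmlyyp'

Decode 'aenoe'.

tweet

In usage: u→b is +7, s→a is +8, a→j is +9, g→q is +10 — the shift increases by 1 each position. Letter i (0-indexed) is shifted by i+7, so successive shifts are 7, 8, 9, ….
Decoding aenoe: a−7=t, e−8=w, n−9=e, o−10=e, e−11=t.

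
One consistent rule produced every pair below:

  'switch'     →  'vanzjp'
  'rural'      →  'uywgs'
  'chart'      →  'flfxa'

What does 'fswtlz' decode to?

In switch: s→v is +3, w→a is +4, i→n is +5, t→z is +6 — the shift increases by 1 each position. Letter i (0-indexed) is shifted by i+3, so successive shifts are 3, 4, 5, ….
Reversing it on fswtlz: f−3=c, s−4=o, w−5=r, t−6=n, l−7=e, z−8=r.

corner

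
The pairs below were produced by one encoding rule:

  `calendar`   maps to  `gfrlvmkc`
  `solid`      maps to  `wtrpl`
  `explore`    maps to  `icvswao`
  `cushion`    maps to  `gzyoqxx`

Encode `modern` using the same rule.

qtjlzw

The shift increases by 1 at each position, starting from +4: 4, 5, 6, ….
On modern: m+4=q, o+5=t, d+6=j, e+7=l, r+8=z, n+9=w.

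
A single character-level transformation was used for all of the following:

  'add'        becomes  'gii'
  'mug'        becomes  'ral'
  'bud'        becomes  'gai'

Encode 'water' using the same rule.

bgykw

The shift depends on letter class: consonant d→i is +5, but vowel a→g is +6. The rule splits by letter class: vowels +6, consonants +5.
On water: w(cons)+5=b, a(vowel)+6=g, t(cons)+5=y, e(vowel)+6=k, r(cons)+5=w.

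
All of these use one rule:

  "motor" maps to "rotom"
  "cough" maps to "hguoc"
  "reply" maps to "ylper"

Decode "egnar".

range

The output letters match the input read backwards: motor reversed is rotom. It's just the letters in reverse order.
Reversing it on egnar: then reverse → range.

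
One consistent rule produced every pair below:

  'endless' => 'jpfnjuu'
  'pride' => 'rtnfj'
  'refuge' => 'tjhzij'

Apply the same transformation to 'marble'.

oftdnj

Two shifts are in play — +5 for a/e/i/o/u, +2 for every other letter.
For marble: m(cons)+2=o, a(vowel)+5=f, r(cons)+2=t, b(cons)+2=d, l(cons)+2=n, e(vowel)+5=j.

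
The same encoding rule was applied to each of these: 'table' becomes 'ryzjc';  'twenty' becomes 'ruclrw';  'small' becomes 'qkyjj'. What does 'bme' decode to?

dog

Compare letters: t→r is +24, a→y is +24, b→z is +24 — a constant shift. Every letter moves 24 places later in the alphabet, wrapping around z→a.
Decoding bme: b−24=d, m−24=o, e−24=g.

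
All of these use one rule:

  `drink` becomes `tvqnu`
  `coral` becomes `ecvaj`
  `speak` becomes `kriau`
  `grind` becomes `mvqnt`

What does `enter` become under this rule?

d(3)→t(19) and r(17)→v(21) fit y≡15x+0 (mod 26); the inverse of 15 mod 26 is 7. Each letter's alphabet position (a=0..z=25) is mapped through 15·x+0 mod 26 — an affine cipher.
On enter: e(4)→15·4+0≡8=i; n(13)→15·13+0≡13=n; t(19)→15·19+0≡25=z; e(4)→15·4+0≡8=i; r(17)→15·17+0≡21=v (all mod 26).

inziv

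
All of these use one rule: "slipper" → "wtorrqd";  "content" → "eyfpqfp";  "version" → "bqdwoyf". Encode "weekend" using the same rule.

s(18)→w(22) and l(11)→t(19) fit y≡19x+18 (mod 26); the inverse of 19 mod 26 is 11. This is an affine cipher: with a=0,…,z=25, each position x becomes (19x+18) mod 26.
Applying it to weekend: w(22)→19·22+18≡20=u; e(4)→19·4+18≡16=q; e(4)→19·4+18≡16=q; k(10)→19·10+18≡0=a; e(4)→19·4+18≡16=q; n(13)→19·13+18≡5=f; d(3)→19·3+18≡23=x (all mod 26).

uqqaqfx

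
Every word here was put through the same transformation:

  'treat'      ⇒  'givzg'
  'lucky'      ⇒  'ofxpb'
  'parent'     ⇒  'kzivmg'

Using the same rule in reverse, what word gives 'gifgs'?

truth

Letters are reflected about the middle of the alphabet (position → 25−position): Atbash.
Decoding gifgs: g↔t, i↔r, f↔u, g↔t, s↔h.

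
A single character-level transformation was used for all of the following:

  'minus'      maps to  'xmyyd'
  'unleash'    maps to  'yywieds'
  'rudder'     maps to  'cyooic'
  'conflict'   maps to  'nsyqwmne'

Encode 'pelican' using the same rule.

Vowels shift forward by 4 and consonants shift forward by 11.
Applying it to pelican: p(cons)+11=a, e(vowel)+4=i, l(cons)+11=w, i(vowel)+4=m, c(cons)+11=n, a(vowel)+4=e, n(cons)+11=y.

aiwmney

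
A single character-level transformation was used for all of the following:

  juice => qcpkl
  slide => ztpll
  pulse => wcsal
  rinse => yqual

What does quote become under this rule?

A repeating key of period 2 is used — shifts +7, +8 over and over.
For quote: q+7=x, u+8=c, o+7=v, t+8=b, e+7=l.

xcvbl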